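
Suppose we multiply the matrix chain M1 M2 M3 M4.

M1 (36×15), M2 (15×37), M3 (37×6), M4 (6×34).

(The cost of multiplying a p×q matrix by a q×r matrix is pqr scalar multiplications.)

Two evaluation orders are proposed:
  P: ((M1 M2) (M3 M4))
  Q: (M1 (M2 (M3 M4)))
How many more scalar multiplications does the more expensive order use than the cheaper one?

Order P = ((M1 M2) (M3 M4)): (M1 M2): 36×15 by 15×37 → 36×37, cost 36·15·37 = 19980; (M3 M4): 37×6 by 6×34 → 37×34, cost 37·6·34 = 7548; ((M1 M2) (M3 M4)): 36×37 by 37×34 → 36×34, cost 36·37·34 = 45288; cumulative 72816. Total 72816.
Order Q = (M1 (M2 (M3 M4))): (M3 M4): 37×6 by 6×34 → 37×34, cost 37·6·34 = 7548; (M2 (M3 M4)): 15×37 by 37×34 → 15×34, cost 15·37·34 = 18870; cumulative 26418; (M1 (M2 (M3 M4))): 36×15 by 15×34 → 36×34, cost 36·15·34 = 18360; cumulative 44778. Total 44778.
Difference: |72816 − 44778| = 28038.

28038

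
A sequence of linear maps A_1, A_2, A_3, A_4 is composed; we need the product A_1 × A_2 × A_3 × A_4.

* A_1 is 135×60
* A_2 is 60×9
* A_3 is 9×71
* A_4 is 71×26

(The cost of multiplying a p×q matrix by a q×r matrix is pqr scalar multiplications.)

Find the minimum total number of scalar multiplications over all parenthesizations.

121104

Adjacent pairs: A_1A_2 = 135·60·9 = 72900; A_2A_3 = 60·9·71 = 38340; A_3A_4 = 9·71·26 = 16614.
Length 3: A_1..A_3: k=1: 0+38340+135·60·71=613440; k=2: 72900+0+135·9·71=159165 → min 159165 | A_2..A_4: k=2: 0+16614+60·9·26=30654; k=3: 38340+0+60·71·26=149100 → min 30654.
Length 4: A_1..A_4: k=1: 0+30654+135·60·26=241254; k=2: 72900+16614+135·9·26=121104; k=3: 159165+0+135·71·26=408375 → min 121104.
Optimal order: ((A_1 × A_2) × (A_3 × A_4)) with cost 121104.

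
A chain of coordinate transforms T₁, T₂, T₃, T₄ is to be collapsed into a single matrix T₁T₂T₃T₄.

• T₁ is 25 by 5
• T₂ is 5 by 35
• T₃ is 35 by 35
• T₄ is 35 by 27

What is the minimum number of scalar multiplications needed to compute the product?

Adjacent pairs: T₁T₂ = 25·5·35 = 4375; T₂T₃ = 5·35·35 = 6125; T₃T₄ = 35·35·27 = 33075.
Length 3: T₁..T₃: k=1: 0+6125+25·5·35=10500; k=2: 4375+0+25·35·35=35000 → min 10500 | T₂..T₄: k=2: 0+33075+5·35·27=37800; k=3: 6125+0+5·35·27=10850 → min 10850.
Length 4: T₁..T₄: k=1: 0+10850+25·5·27=14225; k=2: 4375+33075+25·35·27=61075; k=3: 10500+0+25·35·27=34125 → min 14225.
Optimal order: (T₁((T₂T₃)T₄)) with cost 14225.

14225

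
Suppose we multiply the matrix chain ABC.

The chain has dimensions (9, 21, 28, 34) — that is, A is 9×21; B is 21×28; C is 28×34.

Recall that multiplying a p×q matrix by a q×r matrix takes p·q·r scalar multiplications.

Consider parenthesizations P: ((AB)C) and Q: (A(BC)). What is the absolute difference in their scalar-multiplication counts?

Order P = ((AB)C): (AB): 9×21 by 21×28 → 9×28, cost 9·21·28 = 5292; ((AB)C): 9×28 by 28×34 → 9×34, cost 9·28·34 = 8568; cumulative 13860. Total 13860.
Order Q = (A(BC)): (BC): 21×28 by 28×34 → 21×34, cost 21·28·34 = 19992; (A(BC)): 9×21 by 21×34 → 9×34, cost 9·21·34 = 6426; cumulative 26418. Total 26418.
Difference: |13860 − 26418| = 12558.

12558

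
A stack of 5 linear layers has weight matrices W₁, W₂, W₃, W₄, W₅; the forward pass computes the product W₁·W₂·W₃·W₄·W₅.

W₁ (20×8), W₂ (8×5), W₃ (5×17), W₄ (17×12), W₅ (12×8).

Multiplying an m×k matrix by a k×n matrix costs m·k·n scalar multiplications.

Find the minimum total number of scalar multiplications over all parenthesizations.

Adjacent pairs: W₁W₂ = 20·8·5 = 800; W₂W₃ = 8·5·17 = 680; W₃W₄ = 5·17·12 = 1020; W₄W₅ = 17·12·8 = 1632.
Length 3: W₁..W₃: k=1: 0+680+20·8·17=3400; k=2: 800+0+20·5·17=2500 → min 2500 | W₂..W₄: k=2: 0+1020+8·5·12=1500; k=3: 680+0+8·17·12=2312 → min 1500 | W₃..W₅: k=3: 0+1632+5·17·8=2312; k=4: 1020+0+5·12·8=1500 → min 1500.
Length 4: W₁..W₄: k=1: 0+1500+20·8·12=3420; k=2: 800+1020+20·5·12=3020; k=3: 2500+0+20·17·12=6580 → min 3020 | W₂..W₅: k=2: 0+1500+8·5·8=1820; k=3: 680+1632+8·17·8=3400; k=4: 1500+0+8·12·8=2268 → min 1820.
Length 5: W₁..W₅: k=1: 0+1820+20·8·8=3100; k=2: 800+1500+20·5·8=3100; k=3: 2500+1632+20·17·8=6852; k=4: 3020+0+20·12·8=4940 → min 3100.
Optimal order: (W₁·(W₂·((W₃·W₄)·W₅))) with cost 3100.

3100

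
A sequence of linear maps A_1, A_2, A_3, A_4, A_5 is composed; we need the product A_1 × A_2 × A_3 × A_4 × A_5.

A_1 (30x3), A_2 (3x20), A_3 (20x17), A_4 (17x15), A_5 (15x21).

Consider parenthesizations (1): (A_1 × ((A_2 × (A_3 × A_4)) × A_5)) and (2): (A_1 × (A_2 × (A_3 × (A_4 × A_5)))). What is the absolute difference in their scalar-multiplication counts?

Order (1) = (A_1 × ((A_2 × (A_3 × A_4)) × A_5)): (A_3 × A_4): 20×17 by 17×15 → 20×15, cost 20·17·15 = 5100; (A_2 × (A_3 × A_4)): 3×20 by 20×15 → 3×15, cost 3·20·15 = 900; cumulative 6000; ((A_2 × (A_3 × A_4)) × A_5): 3×15 by 15×21 → 3×21, cost 3·15·21 = 945; cumulative 6945; (A_1 × ((A_2 × (A_3 × A_4)) × A_5)): 30×3 by 3×21 → 30×21, cost 30·3·21 = 1890; cumulative 8835. Total 8835.
Order (2) = (A_1 × (A_2 × (A_3 × (A_4 × A_5)))): (A_4 × A_5): 17×15 by 15×21 → 17×21, cost 17·15·21 = 5355; (A_3 × (A_4 × A_5)): 20×17 by 17×21 → 20×21, cost 20·17·21 = 7140; cumulative 12495; (A_2 × (A_3 × (A_4 × A_5))): 3×20 by 20×21 → 3×21, cost 3·20·21 = 1260; cumulative 13755; (A_1 × (A_2 × (A_3 × (A_4 × A_5)))): 30×3 by 3×21 → 30×21, cost 30·3·21 = 1890; cumulative 15645. Total 15645.
Difference: |8835 − 15645| = 6810.

6810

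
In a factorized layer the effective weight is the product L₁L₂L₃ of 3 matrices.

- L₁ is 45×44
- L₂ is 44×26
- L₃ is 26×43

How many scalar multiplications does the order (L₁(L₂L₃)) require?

134332

(L₂L₃): 44×26 by 26×43 → 44×43, cost 44·26·43 = 49192
(L₁(L₂L₃)): 45×44 by 44×43 → 45×43, cost 45·44·43 = 85140; cumulative 134332
Total: 134332 scalar multiplications.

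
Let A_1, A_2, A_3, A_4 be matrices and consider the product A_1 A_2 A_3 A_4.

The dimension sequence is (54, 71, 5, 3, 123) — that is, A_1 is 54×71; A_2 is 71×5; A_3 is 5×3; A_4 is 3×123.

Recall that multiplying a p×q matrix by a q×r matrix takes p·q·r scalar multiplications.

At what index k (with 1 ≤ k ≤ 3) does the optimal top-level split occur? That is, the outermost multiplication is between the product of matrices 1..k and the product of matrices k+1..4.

3

Adjacent pairs: A_1A_2 = 54·71·5 = 19170; A_2A_3 = 71·5·3 = 1065; A_3A_4 = 5·3·123 = 1845.
Length 3: A_1..A_3: k=1: 0+1065+54·71·3=12567; k=2: 19170+0+54·5·3=19980 → min 12567 | A_2..A_4: k=2: 0+1845+71·5·123=45510; k=3: 1065+0+71·3·123=27264 → min 27264.
Top-level splits: k=1: (A_1..A_1)·(A_2..A_4) → 0+27264+54·71·123 = 498846; k=2: (A_1..A_2)·(A_3..A_4) → 19170+1845+54·5·123 = 54225; k=3: (A_1..A_3)·(A_4..A_4) → 12567+0+54·3·123 = 32493.
Best split is after A_3, i.e. k = 3.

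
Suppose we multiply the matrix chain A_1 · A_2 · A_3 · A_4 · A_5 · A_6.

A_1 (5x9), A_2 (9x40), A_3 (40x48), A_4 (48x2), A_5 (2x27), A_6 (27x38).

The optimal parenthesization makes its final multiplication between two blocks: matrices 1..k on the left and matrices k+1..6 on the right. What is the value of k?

4

Adjacent pairs: A_1A_2 = 5·9·40 = 1800; A_2A_3 = 9·40·48 = 17280; A_3A_4 = 40·48·2 = 3840; A_4A_5 = 48·2·27 = 2592; A_5A_6 = 2·27·38 = 2052.
Length 3: A_1..A_3: k=1: 0+17280+5·9·48=19440; k=2: 1800+0+5·40·48=11400 → min 11400 | A_2..A_4: k=2: 0+3840+9·40·2=4560; k=3: 17280+0+9·48·2=18144 → min 4560 | A_3..A_5: k=3: 0+2592+40·48·27=54432; k=4: 3840+0+40·2·27=6000 → min 6000 | A_4..A_6: k=4: 0+2052+48·2·38=5700; k=5: 2592+0+48·27·38=51840 → min 5700.
Length 4: A_1..A_4: k=1: 0+4560+5·9·2=4650; k=2: 1800+3840+5·40·2=6040; k=3: 11400+0+5·48·2=11880 → min 4650 | A_2..A_5: k=2: 0+6000+9·40·27=15720; k=3: 17280+2592+9·48·27=31536; k=4: 4560+0+9·2·27=5046 → min 5046 | A_3..A_6: k=3: 0+5700+40·48·38=78660; k=4: 3840+2052+40·2·38=8932; k=5: 6000+0+40·27·38=47040 → min 8932.
Length 5: A_1..A_5: k=1: 0+5046+5·9·27=6261; k=2: 1800+6000+5·40·27=13200; k=3: 11400+2592+5·48·27=20472; k=4: 4650+0+5·2·27=4920 → min 4920 | A_2..A_6: k=2: 0+8932+9·40·38=22612; k=3: 17280+5700+9·48·38=39396; k=4: 4560+2052+9·2·38=7296; k=5: 5046+0+9·27·38=14280 → min 7296.
Top-level splits: k=1: (A_1..A_1)·(A_2..A_6) → 0+7296+5·9·38 = 9006; k=2: (A_1..A_2)·(A_3..A_6) → 1800+8932+5·40·38 = 18332; k=3: (A_1..A_3)·(A_4..A_6) → 11400+5700+5·48·38 = 26220; k=4: (A_1..A_4)·(A_5..A_6) → 4650+2052+5·2·38 = 7082; k=5: (A_1..A_5)·(A_6..A_6) → 4920+0+5·27·38 = 10050.
Best split is after A_4, i.e. k = 4.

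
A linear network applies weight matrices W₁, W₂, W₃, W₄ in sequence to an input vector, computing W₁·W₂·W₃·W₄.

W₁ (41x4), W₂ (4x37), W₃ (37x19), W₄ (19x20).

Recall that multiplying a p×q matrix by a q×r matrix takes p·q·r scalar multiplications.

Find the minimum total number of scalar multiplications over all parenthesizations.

7612

Adjacent pairs: W₁W₂ = 41·4·37 = 6068; W₂W₃ = 4·37·19 = 2812; W₃W₄ = 37·19·20 = 14060.
Length 3: W₁..W₃: k=1: 0+2812+41·4·19=5928; k=2: 6068+0+41·37·19=34891 → min 5928 | W₂..W₄: k=2: 0+14060+4·37·20=17020; k=3: 2812+0+4·19·20=4332 → min 4332.
Length 4: W₁..W₄: k=1: 0+4332+41·4·20=7612; k=2: 6068+14060+41·37·20=50468; k=3: 5928+0+41·19·20=21508 → min 7612.
Optimal order: (W₁·((W₂·W₃)·W₄)) with cost 7612.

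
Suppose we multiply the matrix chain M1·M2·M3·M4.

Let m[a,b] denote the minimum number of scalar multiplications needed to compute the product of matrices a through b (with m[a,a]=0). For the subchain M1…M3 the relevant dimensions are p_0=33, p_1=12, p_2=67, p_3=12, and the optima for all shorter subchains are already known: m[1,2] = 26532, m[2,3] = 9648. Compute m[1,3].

14400

m[1,3] = min over k∈[1,2] of m[1,k]+m[k+1,3]+p_{0}·p_k·p_{3}.
k=1: 0 + 9648 + 33·12·12 = 14400; k=2: 26532 + 0 + 33·67·12 = 53064.
Minimum: 14400 at k=1.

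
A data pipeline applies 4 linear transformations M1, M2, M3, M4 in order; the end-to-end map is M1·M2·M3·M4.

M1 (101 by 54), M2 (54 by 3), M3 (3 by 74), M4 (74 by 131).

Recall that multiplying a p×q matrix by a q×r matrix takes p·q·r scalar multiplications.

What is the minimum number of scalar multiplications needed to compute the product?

85137

Adjacent pairs: M1M2 = 101·54·3 = 16362; M2M3 = 54·3·74 = 11988; M3M4 = 3·74·131 = 29082.
Length 3: M1..M3: k=1: 0+11988+101·54·74=415584; k=2: 16362+0+101·3·74=38784 → min 38784 | M2..M4: k=2: 0+29082+54·3·131=50304; k=3: 11988+0+54·74·131=535464 → min 50304.
Length 4: M1..M4: k=1: 0+50304+101·54·131=764778; k=2: 16362+29082+101·3·131=85137; k=3: 38784+0+101·74·131=1017878 → min 85137.
Optimal order: ((M1·M2)·(M3·M4)) with cost 85137.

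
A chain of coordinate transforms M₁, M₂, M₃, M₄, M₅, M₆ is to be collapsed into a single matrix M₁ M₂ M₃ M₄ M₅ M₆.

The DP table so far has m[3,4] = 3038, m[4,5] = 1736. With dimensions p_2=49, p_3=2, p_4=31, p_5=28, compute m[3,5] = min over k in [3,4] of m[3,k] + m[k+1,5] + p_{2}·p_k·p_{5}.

4480

m[3,5] = min over k∈[3,4] of m[3,k]+m[k+1,5]+p_{2}·p_k·p_{5}.
k=3: 0 + 1736 + 49·2·28 = 4480; k=4: 3038 + 0 + 49·31·28 = 45570.
Minimum: 4480 at k=3.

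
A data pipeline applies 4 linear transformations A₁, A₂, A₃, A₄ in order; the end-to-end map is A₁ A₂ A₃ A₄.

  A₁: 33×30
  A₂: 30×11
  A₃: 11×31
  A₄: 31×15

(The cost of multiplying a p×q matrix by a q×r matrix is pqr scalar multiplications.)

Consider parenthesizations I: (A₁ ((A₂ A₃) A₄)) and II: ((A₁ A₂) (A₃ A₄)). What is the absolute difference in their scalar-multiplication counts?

Order I = (A₁ ((A₂ A₃) A₄)): (A₂ A₃): 30×11 by 11×31 → 30×31, cost 30·11·31 = 10230; ((A₂ A₃) A₄): 30×31 by 31×15 → 30×15, cost 30·31·15 = 13950; cumulative 24180; (A₁ ((A₂ A₃) A₄)): 33×30 by 30×15 → 33×15, cost 33·30·15 = 14850; cumulative 39030. Total 39030.
Order II = ((A₁ A₂) (A₃ A₄)): (A₁ A₂): 33×30 by 30×11 → 33×11, cost 33·30·11 = 10890; (A₃ A₄): 11×31 by 31×15 → 11×15, cost 11·31·15 = 5115; ((A₁ A₂) (A₃ A₄)): 33×11 by 11×15 → 33×15, cost 33·11·15 = 5445; cumulative 21450. Total 21450.
Difference: |39030 − 21450| = 17580.

17580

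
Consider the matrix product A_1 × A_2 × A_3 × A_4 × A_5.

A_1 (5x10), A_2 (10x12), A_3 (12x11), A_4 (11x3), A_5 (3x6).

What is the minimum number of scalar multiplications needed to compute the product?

Adjacent pairs: A_1A_2 = 5·10·12 = 600; A_2A_3 = 10·12·11 = 1320; A_3A_4 = 12·11·3 = 396; A_4A_5 = 11·3·6 = 198.
Length 3: A_1..A_3: k=1: 0+1320+5·10·11=1870; k=2: 600+0+5·12·11=1260 → min 1260 | A_2..A_4: k=2: 0+396+10·12·3=756; k=3: 1320+0+10·11·3=1650 → min 756 | A_3..A_5: k=3: 0+198+12·11·6=990; k=4: 396+0+12·3·6=612 → min 612.
Length 4: A_1..A_4: k=1: 0+756+5·10·3=906; k=2: 600+396+5·12·3=1176; k=3: 1260+0+5·11·3=1425 → min 906 | A_2..A_5: k=2: 0+612+10·12·6=1332; k=3: 1320+198+10·11·6=2178; k=4: 756+0+10·3·6=936 → min 936.
Length 5: A_1..A_5: k=1: 0+936+5·10·6=1236; k=2: 600+612+5·12·6=1572; k=3: 1260+198+5·11·6=1788; k=4: 906+0+5·3·6=996 → min 996.
Optimal order: ((A_1 × (A_2 × (A_3 × A_4))) × A_5) with cost 996.

996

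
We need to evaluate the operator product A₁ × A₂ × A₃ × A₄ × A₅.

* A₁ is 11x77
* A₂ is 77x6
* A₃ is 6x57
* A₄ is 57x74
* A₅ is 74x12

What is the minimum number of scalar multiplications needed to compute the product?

36510

Adjacent pairs: A₁A₂ = 11·77·6 = 5082; A₂A₃ = 77·6·57 = 26334; A₃A₄ = 6·57·74 = 25308; A₄A₅ = 57·74·12 = 50616.
Length 3: A₁..A₃: k=1: 0+26334+11·77·57=74613; k=2: 5082+0+11·6·57=8844 → min 8844 | A₂..A₄: k=2: 0+25308+77·6·74=59496; k=3: 26334+0+77·57·74=351120 → min 59496 | A₃..A₅: k=3: 0+50616+6·57·12=54720; k=4: 25308+0+6·74·12=30636 → min 30636.
Length 4: A₁..A₄: k=1: 0+59496+11·77·74=122174; k=2: 5082+25308+11·6·74=35274; k=3: 8844+0+11·57·74=55242 → min 35274 | A₂..A₅: k=2: 0+30636+77·6·12=36180; k=3: 26334+50616+77·57·12=129618; k=4: 59496+0+77·74·12=127872 → min 36180.
Length 5: A₁..A₅: k=1: 0+36180+11·77·12=46344; k=2: 5082+30636+11·6·12=36510; k=3: 8844+50616+11·57·12=66984; k=4: 35274+0+11·74·12=45042 → min 36510.
Optimal order: ((A₁ × A₂) × ((A₃ × A₄) × A₅)) with cost 36510.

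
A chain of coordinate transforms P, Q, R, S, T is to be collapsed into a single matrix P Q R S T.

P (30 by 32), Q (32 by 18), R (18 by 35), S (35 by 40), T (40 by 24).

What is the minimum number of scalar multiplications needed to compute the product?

72720

Adjacent pairs: PQ = 30·32·18 = 17280; QR = 32·18·35 = 20160; RS = 18·35·40 = 25200; ST = 35·40·24 = 33600.
Length 3: P..R: k=1: 0+20160+30·32·35=53760; k=2: 17280+0+30·18·35=36180 → min 36180 | Q..S: k=2: 0+25200+32·18·40=48240; k=3: 20160+0+32·35·40=64960 → min 48240 | R..T: k=3: 0+33600+18·35·24=48720; k=4: 25200+0+18·40·24=42480 → min 42480.
Length 4: P..S: k=1: 0+48240+30·32·40=86640; k=2: 17280+25200+30·18·40=64080; k=3: 36180+0+30·35·40=78180 → min 64080 | Q..T: k=2: 0+42480+32·18·24=56304; k=3: 20160+33600+32·35·24=80640; k=4: 48240+0+32·40·24=78960 → min 56304.
Length 5: P..T: k=1: 0+56304+30·32·24=79344; k=2: 17280+42480+30·18·24=72720; k=3: 36180+33600+30·35·24=94980; k=4: 64080+0+30·40·24=92880 → min 72720.
Optimal order: ((P Q) ((R S) T)) with cost 72720.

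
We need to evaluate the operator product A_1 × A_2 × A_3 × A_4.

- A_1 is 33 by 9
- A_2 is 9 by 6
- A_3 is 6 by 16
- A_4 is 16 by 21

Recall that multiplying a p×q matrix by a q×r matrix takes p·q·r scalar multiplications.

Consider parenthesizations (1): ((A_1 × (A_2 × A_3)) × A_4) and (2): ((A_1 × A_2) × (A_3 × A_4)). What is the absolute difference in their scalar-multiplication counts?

Order (1) = ((A_1 × (A_2 × A_3)) × A_4): (A_2 × A_3): 9×6 by 6×16 → 9×16, cost 9·6·16 = 864; (A_1 × (A_2 × A_3)): 33×9 by 9×16 → 33×16, cost 33·9·16 = 4752; cumulative 5616; ((A_1 × (A_2 × A_3)) × A_4): 33×16 by 16×21 → 33×21, cost 33·16·21 = 11088; cumulative 16704. Total 16704.
Order (2) = ((A_1 × A_2) × (A_3 × A_4)): (A_1 × A_2): 33×9 by 9×6 → 33×6, cost 33·9·6 = 1782; (A_3 × A_4): 6×16 by 16×21 → 6×21, cost 6·16·21 = 2016; ((A_1 × A_2) × (A_3 × A_4)): 33×6 by 6×21 → 33×21, cost 33·6·21 = 4158; cumulative 7956. Total 7956.
Difference: |16704 − 7956| = 8748.

8748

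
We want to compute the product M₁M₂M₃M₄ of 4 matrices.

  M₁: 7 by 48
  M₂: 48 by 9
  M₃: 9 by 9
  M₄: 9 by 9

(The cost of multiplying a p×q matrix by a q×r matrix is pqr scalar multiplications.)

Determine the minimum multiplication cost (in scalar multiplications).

4158

Adjacent pairs: M₁M₂ = 7·48·9 = 3024; M₂M₃ = 48·9·9 = 3888; M₃M₄ = 9·9·9 = 729.
Length 3: M₁..M₃: k=1: 0+3888+7·48·9=6912; k=2: 3024+0+7·9·9=3591 → min 3591 | M₂..M₄: k=2: 0+729+48·9·9=4617; k=3: 3888+0+48·9·9=7776 → min 4617.
Length 4: M₁..M₄: k=1: 0+4617+7·48·9=7641; k=2: 3024+729+7·9·9=4320; k=3: 3591+0+7·9·9=4158 → min 4158.
Optimal order: (((M₁M₂)M₃)M₄) with cost 4158.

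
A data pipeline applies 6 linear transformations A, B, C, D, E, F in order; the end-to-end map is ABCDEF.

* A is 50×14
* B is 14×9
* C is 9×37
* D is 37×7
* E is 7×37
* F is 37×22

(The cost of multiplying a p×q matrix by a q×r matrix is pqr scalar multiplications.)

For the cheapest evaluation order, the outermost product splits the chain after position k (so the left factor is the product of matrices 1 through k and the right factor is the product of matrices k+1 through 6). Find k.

4

Adjacent pairs: AB = 50·14·9 = 6300; BC = 14·9·37 = 4662; CD = 9·37·7 = 2331; DE = 37·7·37 = 9583; EF = 7·37·22 = 5698.
Length 3: A..C: k=1: 0+4662+50·14·37=30562; k=2: 6300+0+50·9·37=22950 → min 22950 | B..D: k=2: 0+2331+14·9·7=3213; k=3: 4662+0+14·37·7=8288 → min 3213 | C..E: k=3: 0+9583+9·37·37=21904; k=4: 2331+0+9·7·37=4662 → min 4662 | D..F: k=4: 0+5698+37·7·22=11396; k=5: 9583+0+37·37·22=39701 → min 11396.
Length 4: A..D: k=1: 0+3213+50·14·7=8113; k=2: 6300+2331+50·9·7=11781; k=3: 22950+0+50·37·7=35900 → min 8113 | B..E: k=2: 0+4662+14·9·37=9324; k=3: 4662+9583+14·37·37=33411; k=4: 3213+0+14·7·37=6839 → min 6839 | C..F: k=3: 0+11396+9·37·22=18722; k=4: 2331+5698+9·7·22=9415; k=5: 4662+0+9·37·22=11988 → min 9415.
Length 5: A..E: k=1: 0+6839+50·14·37=32739; k=2: 6300+4662+50·9·37=27612; k=3: 22950+9583+50·37·37=100983; k=4: 8113+0+50·7·37=21063 → min 21063 | B..F: k=2: 0+9415+14·9·22=12187; k=3: 4662+11396+14·37·22=27454; k=4: 3213+5698+14·7·22=11067; k=5: 6839+0+14·37·22=18235 → min 11067.
Top-level splits: k=1: (A..A)·(B..F) → 0+11067+50·14·22 = 26467; k=2: (A..B)·(C..F) → 6300+9415+50·9·22 = 25615; k=3: (A..C)·(D..F) → 22950+11396+50·37·22 = 75046; k=4: (A..D)·(E..F) → 8113+5698+50·7·22 = 21511; k=5: (A..E)·(F..F) → 21063+0+50·37·22 = 61763.
Best split is after D, i.e. k = 4.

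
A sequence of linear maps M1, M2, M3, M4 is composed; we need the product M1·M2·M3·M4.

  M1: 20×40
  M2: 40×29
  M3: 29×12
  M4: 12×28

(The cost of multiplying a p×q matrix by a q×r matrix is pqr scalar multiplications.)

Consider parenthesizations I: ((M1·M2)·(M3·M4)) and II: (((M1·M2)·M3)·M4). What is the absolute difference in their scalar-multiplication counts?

Order I = ((M1·M2)·(M3·M4)): (M1·M2): 20×40 by 40×29 → 20×29, cost 20·40·29 = 23200; (M3·M4): 29×12 by 12×28 → 29×28, cost 29·12·28 = 9744; ((M1·M2)·(M3·M4)): 20×29 by 29×28 → 20×28, cost 20·29·28 = 16240; cumulative 49184. Total 49184.
Order II = (((M1·M2)·M3)·M4): (M1·M2): 20×40 by 40×29 → 20×29, cost 20·40·29 = 23200; ((M1·M2)·M3): 20×29 by 29×12 → 20×12, cost 20·29·12 = 6960; cumulative 30160; (((M1·M2)·M3)·M4): 20×12 by 12×28 → 20×28, cost 20·12·28 = 6720; cumulative 36880. Total 36880.
Difference: |49184 − 36880| = 12304.

12304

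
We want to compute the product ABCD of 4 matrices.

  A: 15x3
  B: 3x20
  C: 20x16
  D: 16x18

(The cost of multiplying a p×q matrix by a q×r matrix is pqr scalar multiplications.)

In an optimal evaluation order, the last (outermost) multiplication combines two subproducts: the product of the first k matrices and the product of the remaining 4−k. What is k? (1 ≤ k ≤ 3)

1

Adjacent pairs: AB = 15·3·20 = 900; BC = 3·20·16 = 960; CD = 20·16·18 = 5760.
Length 3: A..C: k=1: 0+960+15·3·16=1680; k=2: 900+0+15·20·16=5700 → min 1680 | B..D: k=2: 0+5760+3·20·18=6840; k=3: 960+0+3·16·18=1824 → min 1824.
Top-level splits: k=1: (A..A)·(B..D) → 0+1824+15·3·18 = 2634; k=2: (A..B)·(C..D) → 900+5760+15·20·18 = 12060; k=3: (A..C)·(D..D) → 1680+0+15·16·18 = 6000.
Best split is after A, i.e. k = 1.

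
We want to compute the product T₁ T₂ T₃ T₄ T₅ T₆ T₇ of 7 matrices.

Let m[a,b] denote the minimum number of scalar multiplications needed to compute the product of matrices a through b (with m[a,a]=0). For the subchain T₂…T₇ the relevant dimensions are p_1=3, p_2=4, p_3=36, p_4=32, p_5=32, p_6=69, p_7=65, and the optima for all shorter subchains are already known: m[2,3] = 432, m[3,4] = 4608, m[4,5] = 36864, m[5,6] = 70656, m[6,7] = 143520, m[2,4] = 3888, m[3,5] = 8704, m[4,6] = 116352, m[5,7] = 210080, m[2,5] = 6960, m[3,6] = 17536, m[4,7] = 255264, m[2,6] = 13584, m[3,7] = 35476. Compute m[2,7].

27039

m[2,7] = min over k∈[2,6] of m[2,k]+m[k+1,7]+p_{1}·p_k·p_{7}.
k=2: 0 + 35476 + 3·4·65 = 36256; k=3: 432 + 255264 + 3·36·65 = 262716; k=4: 3888 + 210080 + 3·32·65 = 220208; k=5: 6960 + 143520 + 3·32·65 = 156720; k=6: 13584 + 0 + 3·69·65 = 27039.
Minimum: 27039 at k=6.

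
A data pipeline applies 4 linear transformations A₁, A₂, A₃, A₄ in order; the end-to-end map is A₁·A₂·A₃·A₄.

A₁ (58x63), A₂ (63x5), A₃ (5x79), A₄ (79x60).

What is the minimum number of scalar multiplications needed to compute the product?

Adjacent pairs: A₁A₂ = 58·63·5 = 18270; A₂A₃ = 63·5·79 = 24885; A₃A₄ = 5·79·60 = 23700.
Length 3: A₁..A₃: k=1: 0+24885+58·63·79=313551; k=2: 18270+0+58·5·79=41180 → min 41180 | A₂..A₄: k=2: 0+23700+63·5·60=42600; k=3: 24885+0+63·79·60=323505 → min 42600.
Length 4: A₁..A₄: k=1: 0+42600+58·63·60=261840; k=2: 18270+23700+58·5·60=59370; k=3: 41180+0+58·79·60=316100 → min 59370.
Optimal order: ((A₁·A₂)·(A₃·A₄)) with cost 59370.

59370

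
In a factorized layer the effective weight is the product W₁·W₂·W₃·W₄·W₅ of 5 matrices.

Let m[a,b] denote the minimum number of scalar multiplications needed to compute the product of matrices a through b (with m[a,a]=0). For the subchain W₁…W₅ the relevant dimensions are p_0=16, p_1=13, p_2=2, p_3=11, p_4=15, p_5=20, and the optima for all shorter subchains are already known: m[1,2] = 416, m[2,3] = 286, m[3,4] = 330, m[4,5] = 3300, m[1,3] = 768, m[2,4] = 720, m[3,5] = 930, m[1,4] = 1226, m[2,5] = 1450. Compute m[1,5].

m[1,5] = min over k∈[1,4] of m[1,k]+m[k+1,5]+p_{0}·p_k·p_{5}.
k=1: 0 + 1450 + 16·13·20 = 5610; k=2: 416 + 930 + 16·2·20 = 1986; k=3: 768 + 3300 + 16·11·20 = 7588; k=4: 1226 + 0 + 16·15·20 = 6026.
Minimum: 1986 at k=2.

1986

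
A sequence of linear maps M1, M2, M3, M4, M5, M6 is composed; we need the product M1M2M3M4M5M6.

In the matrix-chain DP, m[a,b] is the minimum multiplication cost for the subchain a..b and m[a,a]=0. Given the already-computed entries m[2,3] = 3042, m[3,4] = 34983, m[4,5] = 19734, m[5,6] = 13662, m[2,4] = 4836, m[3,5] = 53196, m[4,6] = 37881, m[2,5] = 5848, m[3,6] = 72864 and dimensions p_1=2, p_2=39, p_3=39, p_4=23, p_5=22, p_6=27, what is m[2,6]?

7036

m[2,6] = min over k∈[2,5] of m[2,k]+m[k+1,6]+p_{1}·p_k·p_{6}.
k=2: 0 + 72864 + 2·39·27 = 74970; k=3: 3042 + 37881 + 2·39·27 = 43029; k=4: 4836 + 13662 + 2·23·27 = 19740; k=5: 5848 + 0 + 2·22·27 = 7036.
Minimum: 7036 at k=5.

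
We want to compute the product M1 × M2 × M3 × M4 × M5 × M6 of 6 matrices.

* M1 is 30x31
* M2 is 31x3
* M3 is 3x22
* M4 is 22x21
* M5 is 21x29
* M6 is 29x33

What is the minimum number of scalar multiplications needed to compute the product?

11844

Adjacent pairs: M1M2 = 30·31·3 = 2790; M2M3 = 31·3·22 = 2046; M3M4 = 3·22·21 = 1386; M4M5 = 22·21·29 = 13398; M5M6 = 21·29·33 = 20097.
Length 3: M1..M3: k=1: 0+2046+30·31·22=22506; k=2: 2790+0+30·3·22=4770 → min 4770 | M2..M4: k=2: 0+1386+31·3·21=3339; k=3: 2046+0+31·22·21=16368 → min 3339 | M3..M5: k=3: 0+13398+3·22·29=15312; k=4: 1386+0+3·21·29=3213 → min 3213 | M4..M6: k=4: 0+20097+22·21·33=35343; k=5: 13398+0+22·29·33=34452 → min 34452.
Length 4: M1..M4: k=1: 0+3339+30·31·21=22869; k=2: 2790+1386+30·3·21=6066; k=3: 4770+0+30·22·21=18630 → min 6066 | M2..M5: k=2: 0+3213+31·3·29=5910; k=3: 2046+13398+31·22·29=35222; k=4: 3339+0+31·21·29=22218 → min 5910 | M3..M6: k=3: 0+34452+3·22·33=36630; k=4: 1386+20097+3·21·33=23562; k=5: 3213+0+3·29·33=6084 → min 6084.
Length 5: M1..M5: k=1: 0+5910+30·31·29=32880; k=2: 2790+3213+30·3·29=8613; k=3: 4770+13398+30·22·29=37308; k=4: 6066+0+30·21·29=24336 → min 8613 | M2..M6: k=2: 0+6084+31·3·33=9153; k=3: 2046+34452+31·22·33=59004; k=4: 3339+20097+31·21·33=44919; k=5: 5910+0+31·29·33=35577 → min 9153.
Length 6: M1..M6: k=1: 0+9153+30·31·33=39843; k=2: 2790+6084+30·3·33=11844; k=3: 4770+34452+30·22·33=61002; k=4: 6066+20097+30·21·33=46953; k=5: 8613+0+30·29·33=37323 → min 11844.
Optimal order: ((M1 × M2) × (((M3 × M4) × M5) × M6)) with cost 11844.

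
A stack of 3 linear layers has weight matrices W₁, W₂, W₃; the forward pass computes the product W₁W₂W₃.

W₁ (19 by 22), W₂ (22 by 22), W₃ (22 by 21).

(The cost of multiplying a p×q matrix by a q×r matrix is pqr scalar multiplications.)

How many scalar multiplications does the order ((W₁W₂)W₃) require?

17974

(W₁W₂): 19×22 by 22×22 → 19×22, cost 19·22·22 = 9196
((W₁W₂)W₃): 19×22 by 22×21 → 19×21, cost 19·22·21 = 8778; cumulative 17974
Total: 17974 scalar multiplications.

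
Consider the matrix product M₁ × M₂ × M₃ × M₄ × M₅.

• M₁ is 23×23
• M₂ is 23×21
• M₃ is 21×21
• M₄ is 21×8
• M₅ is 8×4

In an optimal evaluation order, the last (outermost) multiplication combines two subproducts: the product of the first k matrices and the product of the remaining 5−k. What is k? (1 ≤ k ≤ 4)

1

Adjacent pairs: M₁M₂ = 23·23·21 = 11109; M₂M₃ = 23·21·21 = 10143; M₃M₄ = 21·21·8 = 3528; M₄M₅ = 21·8·4 = 672.
Length 3: M₁..M₃: k=1: 0+10143+23·23·21=21252; k=2: 11109+0+23·21·21=21252 → min 21252 | M₂..M₄: k=2: 0+3528+23·21·8=7392; k=3: 10143+0+23·21·8=14007 → min 7392 | M₃..M₅: k=3: 0+672+21·21·4=2436; k=4: 3528+0+21·8·4=4200 → min 2436.
Length 4: M₁..M₄: k=1: 0+7392+23·23·8=11624; k=2: 11109+3528+23·21·8=18501; k=3: 21252+0+23·21·8=25116 → min 11624 | M₂..M₅: k=2: 0+2436+23·21·4=4368; k=3: 10143+672+23·21·4=12747; k=4: 7392+0+23·8·4=8128 → min 4368.
Top-level splits: k=1: (M₁..M₁)·(M₂..M₅) → 0+4368+23·23·4 = 6484; k=2: (M₁..M₂)·(M₃..M₅) → 11109+2436+23·21·4 = 15477; k=3: (M₁..M₃)·(M₄..M₅) → 21252+672+23·21·4 = 23856; k=4: (M₁..M₄)·(M₅..M₅) → 11624+0+23·8·4 = 12360.
Best split is after M₁, i.e. k = 1.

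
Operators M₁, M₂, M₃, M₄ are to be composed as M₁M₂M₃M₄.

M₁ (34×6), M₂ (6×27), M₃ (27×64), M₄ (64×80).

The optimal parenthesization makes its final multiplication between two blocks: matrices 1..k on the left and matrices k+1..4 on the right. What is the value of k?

Adjacent pairs: M₁M₂ = 34·6·27 = 5508; M₂M₃ = 6·27·64 = 10368; M₃M₄ = 27·64·80 = 138240.
Length 3: M₁..M₃: k=1: 0+10368+34·6·64=23424; k=2: 5508+0+34·27·64=64260 → min 23424 | M₂..M₄: k=2: 0+138240+6·27·80=151200; k=3: 10368+0+6·64·80=41088 → min 41088.
Top-level splits: k=1: (M₁..M₁)·(M₂..M₄) → 0+41088+34·6·80 = 57408; k=2: (M₁..M₂)·(M₃..M₄) → 5508+138240+34·27·80 = 217188; k=3: (M₁..M₃)·(M₄..M₄) → 23424+0+34·64·80 = 197504.
Best split is after M₁, i.e. k = 1.

1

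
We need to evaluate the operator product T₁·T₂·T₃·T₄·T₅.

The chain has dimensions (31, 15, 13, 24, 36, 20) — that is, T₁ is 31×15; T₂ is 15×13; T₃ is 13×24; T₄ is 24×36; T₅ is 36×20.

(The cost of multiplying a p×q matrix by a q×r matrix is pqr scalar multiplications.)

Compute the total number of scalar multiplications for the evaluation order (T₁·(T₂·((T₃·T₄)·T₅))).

(T₃·T₄): 13×24 by 24×36 → 13×36, cost 13·24·36 = 11232
((T₃·T₄)·T₅): 13×36 by 36×20 → 13×20, cost 13·36·20 = 9360; cumulative 20592
(T₂·((T₃·T₄)·T₅)): 15×13 by 13×20 → 15×20, cost 15·13·20 = 3900; cumulative 24492
(T₁·(T₂·((T₃·T₄)·T₅))): 31×15 by 15×20 → 31×20, cost 31·15·20 = 9300; cumulative 33792
Total: 33792 scalar multiplications.

33792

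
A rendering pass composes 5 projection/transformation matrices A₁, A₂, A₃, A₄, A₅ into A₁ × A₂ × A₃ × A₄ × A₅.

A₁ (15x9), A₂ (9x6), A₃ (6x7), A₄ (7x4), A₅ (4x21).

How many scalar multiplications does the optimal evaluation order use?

Adjacent pairs: A₁A₂ = 15·9·6 = 810; A₂A₃ = 9·6·7 = 378; A₃A₄ = 6·7·4 = 168; A₄A₅ = 7·4·21 = 588.
Length 3: A₁..A₃: k=1: 0+378+15·9·7=1323; k=2: 810+0+15·6·7=1440 → min 1323 | A₂..A₄: k=2: 0+168+9·6·4=384; k=3: 378+0+9·7·4=630 → min 384 | A₃..A₅: k=3: 0+588+6·7·21=1470; k=4: 168+0+6·4·21=672 → min 672.
Length 4: A₁..A₄: k=1: 0+384+15·9·4=924; k=2: 810+168+15·6·4=1338; k=3: 1323+0+15·7·4=1743 → min 924 | A₂..A₅: k=2: 0+672+9·6·21=1806; k=3: 378+588+9·7·21=2289; k=4: 384+0+9·4·21=1140 → min 1140.
Length 5: A₁..A₅: k=1: 0+1140+15·9·21=3975; k=2: 810+672+15·6·21=3372; k=3: 1323+588+15·7·21=4116; k=4: 924+0+15·4·21=2184 → min 2184.
Optimal order: ((A₁ × (A₂ × (A₃ × A₄))) × A₅) with cost 2184.

2184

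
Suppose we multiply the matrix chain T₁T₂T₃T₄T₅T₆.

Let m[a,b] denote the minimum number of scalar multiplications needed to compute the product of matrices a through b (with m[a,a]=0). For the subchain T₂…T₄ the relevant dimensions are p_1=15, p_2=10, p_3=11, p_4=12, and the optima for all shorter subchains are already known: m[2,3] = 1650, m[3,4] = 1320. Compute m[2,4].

m[2,4] = min over k∈[2,3] of m[2,k]+m[k+1,4]+p_{1}·p_k·p_{4}.
k=2: 0 + 1320 + 15·10·12 = 3120; k=3: 1650 + 0 + 15·11·12 = 3630.
Minimum: 3120 at k=2.

3120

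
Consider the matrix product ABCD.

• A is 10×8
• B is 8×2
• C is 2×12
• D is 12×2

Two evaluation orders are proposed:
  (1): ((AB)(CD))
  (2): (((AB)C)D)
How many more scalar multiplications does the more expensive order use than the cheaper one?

Order (1) = ((AB)(CD)): (AB): 10×8 by 8×2 → 10×2, cost 10·8·2 = 160; (CD): 2×12 by 12×2 → 2×2, cost 2·12·2 = 48; ((AB)(CD)): 10×2 by 2×2 → 10×2, cost 10·2·2 = 40; cumulative 248. Total 248.
Order (2) = (((AB)C)D): (AB): 10×8 by 8×2 → 10×2, cost 10·8·2 = 160; ((AB)C): 10×2 by 2×12 → 10×12, cost 10·2·12 = 240; cumulative 400; (((AB)C)D): 10×12 by 12×2 → 10×2, cost 10·12·2 = 240; cumulative 640. Total 640.
Difference: |248 − 640| = 392.

392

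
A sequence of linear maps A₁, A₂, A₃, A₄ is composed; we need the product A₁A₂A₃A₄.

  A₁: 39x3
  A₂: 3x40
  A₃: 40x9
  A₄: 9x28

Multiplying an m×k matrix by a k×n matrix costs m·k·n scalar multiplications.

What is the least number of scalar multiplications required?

Adjacent pairs: A₁A₂ = 39·3·40 = 4680; A₂A₃ = 3·40·9 = 1080; A₃A₄ = 40·9·28 = 10080.
Length 3: A₁..A₃: k=1: 0+1080+39·3·9=2133; k=2: 4680+0+39·40·9=18720 → min 2133 | A₂..A₄: k=2: 0+10080+3·40·28=13440; k=3: 1080+0+3·9·28=1836 → min 1836.
Length 4: A₁..A₄: k=1: 0+1836+39·3·28=5112; k=2: 4680+10080+39·40·28=58440; k=3: 2133+0+39·9·28=11961 → min 5112.
Optimal order: (A₁((A₂A₃)A₄)) with cost 5112.

5112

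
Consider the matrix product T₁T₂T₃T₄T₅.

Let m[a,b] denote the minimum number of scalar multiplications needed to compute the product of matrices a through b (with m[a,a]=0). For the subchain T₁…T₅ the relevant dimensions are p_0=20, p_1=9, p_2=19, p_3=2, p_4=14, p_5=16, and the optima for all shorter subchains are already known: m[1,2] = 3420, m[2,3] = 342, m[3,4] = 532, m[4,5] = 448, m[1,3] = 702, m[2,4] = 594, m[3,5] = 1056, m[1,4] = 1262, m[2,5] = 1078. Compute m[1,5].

1790

m[1,5] = min over k∈[1,4] of m[1,k]+m[k+1,5]+p_{0}·p_k·p_{5}.
k=1: 0 + 1078 + 20·9·16 = 3958; k=2: 3420 + 1056 + 20·19·16 = 10556; k=3: 702 + 448 + 20·2·16 = 1790; k=4: 1262 + 0 + 20·14·16 = 5742.
Minimum: 1790 at k=3.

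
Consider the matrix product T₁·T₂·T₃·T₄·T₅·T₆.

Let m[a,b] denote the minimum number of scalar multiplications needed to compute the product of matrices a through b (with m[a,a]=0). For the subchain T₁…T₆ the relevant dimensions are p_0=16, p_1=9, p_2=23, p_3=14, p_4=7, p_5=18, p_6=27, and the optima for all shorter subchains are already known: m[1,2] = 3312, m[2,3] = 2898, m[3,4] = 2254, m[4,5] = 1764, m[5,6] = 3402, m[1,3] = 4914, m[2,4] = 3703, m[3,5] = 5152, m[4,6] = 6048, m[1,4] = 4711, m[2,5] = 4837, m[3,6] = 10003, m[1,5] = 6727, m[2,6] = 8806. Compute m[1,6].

m[1,6] = min over k∈[1,5] of m[1,k]+m[k+1,6]+p_{0}·p_k·p_{6}.
k=1: 0 + 8806 + 16·9·27 = 12694; k=2: 3312 + 10003 + 16·23·27 = 23251; k=3: 4914 + 6048 + 16·14·27 = 17010; k=4: 4711 + 3402 + 16·7·27 = 11137; k=5: 6727 + 0 + 16·18·27 = 14503.
Minimum: 11137 at k=4.

11137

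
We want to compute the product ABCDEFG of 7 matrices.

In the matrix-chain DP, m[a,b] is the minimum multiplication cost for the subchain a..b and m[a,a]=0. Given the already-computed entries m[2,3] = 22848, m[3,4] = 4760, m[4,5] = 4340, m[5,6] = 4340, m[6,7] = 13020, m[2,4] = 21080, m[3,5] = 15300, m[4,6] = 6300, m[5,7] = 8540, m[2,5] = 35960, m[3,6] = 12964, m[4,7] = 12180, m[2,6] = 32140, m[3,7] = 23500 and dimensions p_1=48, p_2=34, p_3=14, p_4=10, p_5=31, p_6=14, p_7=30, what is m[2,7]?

m[2,7] = min over k∈[2,6] of m[2,k]+m[k+1,7]+p_{1}·p_k·p_{7}.
k=2: 0 + 23500 + 48·34·30 = 72460; k=3: 22848 + 12180 + 48·14·30 = 55188; k=4: 21080 + 8540 + 48·10·30 = 44020; k=5: 35960 + 13020 + 48·31·30 = 93620; k=6: 32140 + 0 + 48·14·30 = 52300.
Minimum: 44020 at k=4.

44020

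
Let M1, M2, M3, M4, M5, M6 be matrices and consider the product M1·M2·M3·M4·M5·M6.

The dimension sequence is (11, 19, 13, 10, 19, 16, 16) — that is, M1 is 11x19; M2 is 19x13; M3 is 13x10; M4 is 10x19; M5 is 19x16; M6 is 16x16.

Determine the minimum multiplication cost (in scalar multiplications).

11507

Adjacent pairs: M1M2 = 11·19·13 = 2717; M2M3 = 19·13·10 = 2470; M3M4 = 13·10·19 = 2470; M4M5 = 10·19·16 = 3040; M5M6 = 19·16·16 = 4864.
Length 3: M1..M3: k=1: 0+2470+11·19·10=4560; k=2: 2717+0+11·13·10=4147 → min 4147 | M2..M4: k=2: 0+2470+19·13·19=7163; k=3: 2470+0+19·10·19=6080 → min 6080 | M3..M5: k=3: 0+3040+13·10·16=5120; k=4: 2470+0+13·19·16=6422 → min 5120 | M4..M6: k=4: 0+4864+10·19·16=7904; k=5: 3040+0+10·16·16=5600 → min 5600.
Length 4: M1..M4: k=1: 0+6080+11·19·19=10051; k=2: 2717+2470+11·13·19=7904; k=3: 4147+0+11·10·19=6237 → min 6237 | M2..M5: k=2: 0+5120+19·13·16=9072; k=3: 2470+3040+19·10·16=8550; k=4: 6080+0+19·19·16=11856 → min 8550 | M3..M6: k=3: 0+5600+13·10·16=7680; k=4: 2470+4864+13·19·16=11286; k=5: 5120+0+13·16·16=8448 → min 7680.
Length 5: M1..M5: k=1: 0+8550+11·19·16=11894; k=2: 2717+5120+11·13·16=10125; k=3: 4147+3040+11·10·16=8947; k=4: 6237+0+11·19·16=9581 → min 8947 | M2..M6: k=2: 0+7680+19·13·16=11632; k=3: 2470+5600+19·10·16=11110; k=4: 6080+4864+19·19·16=16720; k=5: 8550+0+19·16·16=13414 → min 11110.
Length 6: M1..M6: k=1: 0+11110+11·19·16=14454; k=2: 2717+7680+11·13·16=12685; k=3: 4147+5600+11·10·16=11507; k=4: 6237+4864+11·19·16=14445; k=5: 8947+0+11·16·16=11763 → min 11507.
Optimal order: (((M1·M2)·M3)·((M4·M5)·M6)) with cost 11507.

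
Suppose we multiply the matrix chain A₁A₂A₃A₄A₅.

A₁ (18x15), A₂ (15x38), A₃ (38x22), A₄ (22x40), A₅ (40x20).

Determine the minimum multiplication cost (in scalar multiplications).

Adjacent pairs: A₁A₂ = 18·15·38 = 10260; A₂A₃ = 15·38·22 = 12540; A₃A₄ = 38·22·40 = 33440; A₄A₅ = 22·40·20 = 17600.
Length 3: A₁..A₃: k=1: 0+12540+18·15·22=18480; k=2: 10260+0+18·38·22=25308 → min 18480 | A₂..A₄: k=2: 0+33440+15·38·40=56240; k=3: 12540+0+15·22·40=25740 → min 25740 | A₃..A₅: k=3: 0+17600+38·22·20=34320; k=4: 33440+0+38·40·20=63840 → min 34320.
Length 4: A₁..A₄: k=1: 0+25740+18·15·40=36540; k=2: 10260+33440+18·38·40=71060; k=3: 18480+0+18·22·40=34320 → min 34320 | A₂..A₅: k=2: 0+34320+15·38·20=45720; k=3: 12540+17600+15·22·20=36740; k=4: 25740+0+15·40·20=37740 → min 36740.
Length 5: A₁..A₅: k=1: 0+36740+18·15·20=42140; k=2: 10260+34320+18·38·20=58260; k=3: 18480+17600+18·22·20=44000; k=4: 34320+0+18·40·20=48720 → min 42140.
Optimal order: (A₁((A₂A₃)(A₄A₅))) with cost 42140.

42140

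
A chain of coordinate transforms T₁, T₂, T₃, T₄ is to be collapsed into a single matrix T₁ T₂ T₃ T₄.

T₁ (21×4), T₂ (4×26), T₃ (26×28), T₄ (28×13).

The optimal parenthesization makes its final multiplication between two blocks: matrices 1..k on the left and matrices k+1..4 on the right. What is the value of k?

Adjacent pairs: T₁T₂ = 21·4·26 = 2184; T₂T₃ = 4·26·28 = 2912; T₃T₄ = 26·28·13 = 9464.
Length 3: T₁..T₃: k=1: 0+2912+21·4·28=5264; k=2: 2184+0+21·26·28=17472 → min 5264 | T₂..T₄: k=2: 0+9464+4·26·13=10816; k=3: 2912+0+4·28·13=4368 → min 4368.
Top-level splits: k=1: (T₁..T₁)·(T₂..T₄) → 0+4368+21·4·13 = 5460; k=2: (T₁..T₂)·(T₃..T₄) → 2184+9464+21·26·13 = 18746; k=3: (T₁..T₃)·(T₄..T₄) → 5264+0+21·28·13 = 12908.
Best split is after T₁, i.e. k = 1.

1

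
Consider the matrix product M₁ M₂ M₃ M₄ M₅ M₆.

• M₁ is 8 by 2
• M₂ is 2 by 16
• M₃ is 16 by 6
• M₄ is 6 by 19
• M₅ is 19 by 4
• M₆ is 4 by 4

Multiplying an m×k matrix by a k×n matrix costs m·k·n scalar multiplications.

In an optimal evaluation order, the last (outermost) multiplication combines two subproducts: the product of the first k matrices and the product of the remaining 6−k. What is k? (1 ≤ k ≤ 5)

Adjacent pairs: M₁M₂ = 8·2·16 = 256; M₂M₃ = 2·16·6 = 192; M₃M₄ = 16·6·19 = 1824; M₄M₅ = 6·19·4 = 456; M₅M₆ = 19·4·4 = 304.
Length 3: M₁..M₃: k=1: 0+192+8·2·6=288; k=2: 256+0+8·16·6=1024 → min 288 | M₂..M₄: k=2: 0+1824+2·16·19=2432; k=3: 192+0+2·6·19=420 → min 420 | M₃..M₅: k=3: 0+456+16·6·4=840; k=4: 1824+0+16·19·4=3040 → min 840 | M₄..M₆: k=4: 0+304+6·19·4=760; k=5: 456+0+6·4·4=552 → min 552.
Length 4: M₁..M₄: k=1: 0+420+8·2·19=724; k=2: 256+1824+8·16·19=4512; k=3: 288+0+8·6·19=1200 → min 724 | M₂..M₅: k=2: 0+840+2·16·4=968; k=3: 192+456+2·6·4=696; k=4: 420+0+2·19·4=572 → min 572 | M₃..M₆: k=3: 0+552+16·6·4=936; k=4: 1824+304+16·19·4=3344; k=5: 840+0+16·4·4=1096 → min 936.
Length 5: M₁..M₅: k=1: 0+572+8·2·4=636; k=2: 256+840+8·16·4=1608; k=3: 288+456+8·6·4=936; k=4: 724+0+8·19·4=1332 → min 636 | M₂..M₆: k=2: 0+936+2·16·4=1064; k=3: 192+552+2·6·4=792; k=4: 420+304+2·19·4=876; k=5: 572+0+2·4·4=604 → min 604.
Top-level splits: k=1: (M₁..M₁)·(M₂..M₆) → 0+604+8·2·4 = 668; k=2: (M₁..M₂)·(M₃..M₆) → 256+936+8·16·4 = 1704; k=3: (M₁..M₃)·(M₄..M₆) → 288+552+8·6·4 = 1032; k=4: (M₁..M₄)·(M₅..M₆) → 724+304+8·19·4 = 1636; k=5: (M₁..M₅)·(M₆..M₆) → 636+0+8·4·4 = 764.
Best split is after M₁, i.e. k = 1.

1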